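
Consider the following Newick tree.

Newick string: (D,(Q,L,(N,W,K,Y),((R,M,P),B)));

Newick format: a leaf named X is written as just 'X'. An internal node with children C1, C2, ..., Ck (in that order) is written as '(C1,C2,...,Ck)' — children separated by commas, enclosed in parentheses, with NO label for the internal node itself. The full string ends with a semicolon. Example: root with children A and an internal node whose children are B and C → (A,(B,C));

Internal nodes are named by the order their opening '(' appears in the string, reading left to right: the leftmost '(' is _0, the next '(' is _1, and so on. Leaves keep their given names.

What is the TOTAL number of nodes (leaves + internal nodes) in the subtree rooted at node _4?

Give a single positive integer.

Answer: 4

Derivation:
Newick: (D,(Q,L,(N,W,K,Y),((R,M,P),B)));
Locate _4: it is the '(' at position 19 (the 5th '(' reading left to right).
Query: subtree rooted at _4
_4: subtree_size = 1 + 3
  R: subtree_size = 1 + 0
  M: subtree_size = 1 + 0
  P: subtree_size = 1 + 0
Total subtree size of _4: 4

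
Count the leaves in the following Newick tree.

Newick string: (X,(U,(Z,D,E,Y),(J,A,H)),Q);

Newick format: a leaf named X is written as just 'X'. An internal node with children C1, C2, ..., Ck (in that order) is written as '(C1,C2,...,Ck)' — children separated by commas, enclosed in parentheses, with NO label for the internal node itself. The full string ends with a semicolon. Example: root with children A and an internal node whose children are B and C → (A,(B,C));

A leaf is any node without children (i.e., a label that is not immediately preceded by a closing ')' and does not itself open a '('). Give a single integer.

Newick: (X,(U,(Z,D,E,Y),(J,A,H)),Q);
Scan left-to-right; a leaf is any maximal label run not followed by '(':
  pos 1: leaf 'X' → count = 1
  pos 4: leaf 'U' → count = 2
  pos 7: leaf 'Z' → count = 3
  pos 9: leaf 'D' → count = 4
  pos 11: leaf 'E' → count = 5
  pos 13: leaf 'Y' → count = 6
  pos 17: leaf 'J' → count = 7
  pos 19: leaf 'A' → count = 8
  pos 21: leaf 'H' → count = 9
  pos 25: leaf 'Q' → count = 10
Total leaves: 10

Answer: 10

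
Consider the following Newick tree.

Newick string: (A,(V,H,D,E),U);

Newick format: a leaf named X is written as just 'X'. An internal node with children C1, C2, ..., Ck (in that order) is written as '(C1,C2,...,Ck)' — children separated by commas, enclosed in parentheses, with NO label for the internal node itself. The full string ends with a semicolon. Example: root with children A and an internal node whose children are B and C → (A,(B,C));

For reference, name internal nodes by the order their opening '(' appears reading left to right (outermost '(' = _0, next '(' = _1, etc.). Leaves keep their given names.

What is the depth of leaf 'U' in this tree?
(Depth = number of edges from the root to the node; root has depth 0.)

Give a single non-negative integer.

Newick: (A,(V,H,D,E),U);
Naming internals by '(' encounter order: outermost '(' = _0, next = _1, ...
Query node: U
Path from root: _0 -> U
Depth of U: 1 (number of edges from root)

Answer: 1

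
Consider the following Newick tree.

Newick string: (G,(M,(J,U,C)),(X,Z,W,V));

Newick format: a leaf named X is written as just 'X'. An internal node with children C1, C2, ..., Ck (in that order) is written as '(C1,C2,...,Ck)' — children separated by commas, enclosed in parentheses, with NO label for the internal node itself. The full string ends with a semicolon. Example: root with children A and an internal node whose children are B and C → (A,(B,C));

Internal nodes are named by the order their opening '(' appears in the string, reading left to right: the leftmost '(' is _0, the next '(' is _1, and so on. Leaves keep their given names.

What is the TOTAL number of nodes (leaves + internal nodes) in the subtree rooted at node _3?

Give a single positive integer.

Newick: (G,(M,(J,U,C)),(X,Z,W,V));
Locate _3: it is the '(' at position 15 (the 4th '(' reading left to right).
Query: subtree rooted at _3
_3: subtree_size = 1 + 4
  X: subtree_size = 1 + 0
  Z: subtree_size = 1 + 0
  W: subtree_size = 1 + 0
  V: subtree_size = 1 + 0
Total subtree size of _3: 5

Answer: 5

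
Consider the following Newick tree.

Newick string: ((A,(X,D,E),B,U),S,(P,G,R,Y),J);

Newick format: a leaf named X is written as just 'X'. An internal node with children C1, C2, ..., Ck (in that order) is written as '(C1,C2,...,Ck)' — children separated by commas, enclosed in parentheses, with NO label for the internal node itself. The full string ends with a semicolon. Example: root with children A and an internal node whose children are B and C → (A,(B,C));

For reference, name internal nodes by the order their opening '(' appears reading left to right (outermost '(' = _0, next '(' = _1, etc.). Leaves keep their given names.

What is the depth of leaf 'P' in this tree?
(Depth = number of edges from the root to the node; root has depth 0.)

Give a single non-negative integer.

Newick: ((A,(X,D,E),B,U),S,(P,G,R,Y),J);
Naming internals by '(' encounter order: outermost '(' = _0, next = _1, ...
Query node: P
Path from root: _0 -> _3 -> P
Depth of P: 2 (number of edges from root)

Answer: 2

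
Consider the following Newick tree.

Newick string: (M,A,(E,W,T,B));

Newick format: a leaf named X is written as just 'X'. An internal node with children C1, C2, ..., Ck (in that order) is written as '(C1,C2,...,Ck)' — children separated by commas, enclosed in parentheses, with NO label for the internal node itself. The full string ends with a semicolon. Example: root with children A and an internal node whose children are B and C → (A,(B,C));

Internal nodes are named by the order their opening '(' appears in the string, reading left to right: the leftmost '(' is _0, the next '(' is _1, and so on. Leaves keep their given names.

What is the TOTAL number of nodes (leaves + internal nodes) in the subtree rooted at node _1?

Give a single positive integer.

Newick: (M,A,(E,W,T,B));
Locate _1: it is the '(' at position 5 (the 2nd '(' reading left to right).
Query: subtree rooted at _1
_1: subtree_size = 1 + 4
  E: subtree_size = 1 + 0
  W: subtree_size = 1 + 0
  T: subtree_size = 1 + 0
  B: subtree_size = 1 + 0
Total subtree size of _1: 5

Answer: 5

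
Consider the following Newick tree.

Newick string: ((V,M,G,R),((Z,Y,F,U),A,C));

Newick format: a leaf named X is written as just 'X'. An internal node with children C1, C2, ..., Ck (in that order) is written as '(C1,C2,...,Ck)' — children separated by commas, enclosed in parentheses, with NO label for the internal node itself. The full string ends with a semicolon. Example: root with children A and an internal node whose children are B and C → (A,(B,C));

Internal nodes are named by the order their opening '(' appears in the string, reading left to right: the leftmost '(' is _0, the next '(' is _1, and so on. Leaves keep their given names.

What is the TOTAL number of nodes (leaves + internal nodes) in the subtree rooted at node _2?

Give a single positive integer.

Answer: 8

Derivation:
Newick: ((V,M,G,R),((Z,Y,F,U),A,C));
Locate _2: it is the '(' at position 11 (the 3rd '(' reading left to right).
Query: subtree rooted at _2
_2: subtree_size = 1 + 7
  _3: subtree_size = 1 + 4
    Z: subtree_size = 1 + 0
    Y: subtree_size = 1 + 0
    F: subtree_size = 1 + 0
    U: subtree_size = 1 + 0
  A: subtree_size = 1 + 0
  C: subtree_size = 1 + 0
Total subtree size of _2: 8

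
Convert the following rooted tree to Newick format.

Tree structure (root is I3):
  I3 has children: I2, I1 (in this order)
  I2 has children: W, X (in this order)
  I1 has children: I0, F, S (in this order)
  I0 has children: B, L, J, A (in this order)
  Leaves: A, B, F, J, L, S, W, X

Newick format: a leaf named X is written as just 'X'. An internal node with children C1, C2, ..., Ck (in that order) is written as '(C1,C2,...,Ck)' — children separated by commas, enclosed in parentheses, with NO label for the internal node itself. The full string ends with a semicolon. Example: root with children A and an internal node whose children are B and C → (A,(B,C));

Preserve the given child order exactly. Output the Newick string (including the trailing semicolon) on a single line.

internal I3 with children ['I2', 'I1']
  internal I2 with children ['W', 'X']
    leaf 'W' → 'W'
    leaf 'X' → 'X'
  → '(W,X)'
  internal I1 with children ['I0', 'F', 'S']
    internal I0 with children ['B', 'L', 'J', 'A']
      leaf 'B' → 'B'
      leaf 'L' → 'L'
      leaf 'J' → 'J'
      leaf 'A' → 'A'
    → '(B,L,J,A)'
    leaf 'F' → 'F'
    leaf 'S' → 'S'
  → '((B,L,J,A),F,S)'
→ '((W,X),((B,L,J,A),F,S))'
Final: ((W,X),((B,L,J,A),F,S));

Answer: ((W,X),((B,L,J,A),F,S));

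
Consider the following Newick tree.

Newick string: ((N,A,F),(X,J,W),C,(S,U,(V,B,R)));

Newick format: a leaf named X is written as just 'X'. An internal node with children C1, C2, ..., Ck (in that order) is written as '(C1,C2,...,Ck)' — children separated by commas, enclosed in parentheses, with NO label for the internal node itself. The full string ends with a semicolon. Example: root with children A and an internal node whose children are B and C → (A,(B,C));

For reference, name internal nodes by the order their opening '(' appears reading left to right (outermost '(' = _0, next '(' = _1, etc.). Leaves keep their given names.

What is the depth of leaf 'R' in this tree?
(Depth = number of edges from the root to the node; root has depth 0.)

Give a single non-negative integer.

Answer: 3

Derivation:
Newick: ((N,A,F),(X,J,W),C,(S,U,(V,B,R)));
Naming internals by '(' encounter order: outermost '(' = _0, next = _1, ...
Query node: R
Path from root: _0 -> _3 -> _4 -> R
Depth of R: 3 (number of edges from root)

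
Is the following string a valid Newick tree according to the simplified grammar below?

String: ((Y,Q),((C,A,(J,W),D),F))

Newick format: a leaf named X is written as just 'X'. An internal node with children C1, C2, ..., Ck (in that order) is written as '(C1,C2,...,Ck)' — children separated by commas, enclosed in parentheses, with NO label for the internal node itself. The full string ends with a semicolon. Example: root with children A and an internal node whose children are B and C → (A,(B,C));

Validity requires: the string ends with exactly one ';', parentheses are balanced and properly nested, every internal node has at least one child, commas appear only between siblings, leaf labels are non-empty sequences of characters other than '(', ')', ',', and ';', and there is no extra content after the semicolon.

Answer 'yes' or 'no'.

Input: ((Y,Q),((C,A,(J,W),D),F))
Paren balance: 5 '(' vs 5 ')' OK
Ends with single ';': False
Full parse: FAILS (must end with ;)
Valid: False

Answer: no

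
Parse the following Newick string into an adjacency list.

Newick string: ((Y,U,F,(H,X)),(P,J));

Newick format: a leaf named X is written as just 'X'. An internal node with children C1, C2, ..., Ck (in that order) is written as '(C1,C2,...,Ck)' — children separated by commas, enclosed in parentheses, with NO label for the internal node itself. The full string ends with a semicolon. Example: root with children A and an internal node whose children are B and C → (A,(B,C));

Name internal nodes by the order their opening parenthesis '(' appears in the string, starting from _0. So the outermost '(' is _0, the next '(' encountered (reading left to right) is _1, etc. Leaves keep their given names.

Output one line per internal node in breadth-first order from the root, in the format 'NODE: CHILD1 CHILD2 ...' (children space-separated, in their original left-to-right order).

Answer: _0: _1 _3
_1: Y U F _2
_3: P J
_2: H X

Derivation:
Input: ((Y,U,F,(H,X)),(P,J));
Scanning left-to-right, naming '(' by encounter order:
  pos 0: '(' -> open internal node _0 (depth 1)
  pos 1: '(' -> open internal node _1 (depth 2)
  pos 8: '(' -> open internal node _2 (depth 3)
  pos 12: ')' -> close internal node _2 (now at depth 2)
  pos 13: ')' -> close internal node _1 (now at depth 1)
  pos 15: '(' -> open internal node _3 (depth 2)
  pos 19: ')' -> close internal node _3 (now at depth 1)
  pos 20: ')' -> close internal node _0 (now at depth 0)
Total internal nodes: 4
BFS adjacency from root:
  _0: _1 _3
  _1: Y U F _2
  _3: P J
  _2: H X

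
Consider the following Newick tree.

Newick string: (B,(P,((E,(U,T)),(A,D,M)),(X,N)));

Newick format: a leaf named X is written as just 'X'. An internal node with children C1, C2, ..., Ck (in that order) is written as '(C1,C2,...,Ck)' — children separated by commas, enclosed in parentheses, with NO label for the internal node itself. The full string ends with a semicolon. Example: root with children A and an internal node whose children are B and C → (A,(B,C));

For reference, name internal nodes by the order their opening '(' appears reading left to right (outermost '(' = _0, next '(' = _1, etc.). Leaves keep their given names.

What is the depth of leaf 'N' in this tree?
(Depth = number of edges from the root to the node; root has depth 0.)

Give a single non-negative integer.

Answer: 3

Derivation:
Newick: (B,(P,((E,(U,T)),(A,D,M)),(X,N)));
Naming internals by '(' encounter order: outermost '(' = _0, next = _1, ...
Query node: N
Path from root: _0 -> _1 -> _6 -> N
Depth of N: 3 (number of edges from root)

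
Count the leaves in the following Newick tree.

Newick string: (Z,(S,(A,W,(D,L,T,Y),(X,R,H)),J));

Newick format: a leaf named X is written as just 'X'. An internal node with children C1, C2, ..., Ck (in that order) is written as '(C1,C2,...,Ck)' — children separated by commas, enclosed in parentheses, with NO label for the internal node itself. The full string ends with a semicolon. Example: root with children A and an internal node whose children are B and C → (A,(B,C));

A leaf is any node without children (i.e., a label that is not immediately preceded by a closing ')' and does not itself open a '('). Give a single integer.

Answer: 12

Derivation:
Newick: (Z,(S,(A,W,(D,L,T,Y),(X,R,H)),J));
Scan left-to-right; a leaf is any maximal label run not followed by '(':
  pos 1: leaf 'Z' → count = 1
  pos 4: leaf 'S' → count = 2
  pos 7: leaf 'A' → count = 3
  pos 9: leaf 'W' → count = 4
  pos 12: leaf 'D' → count = 5
  pos 14: leaf 'L' → count = 6
  pos 16: leaf 'T' → count = 7
  pos 18: leaf 'Y' → count = 8
  pos 22: leaf 'X' → count = 9
  pos 24: leaf 'R' → count = 10
  pos 26: leaf 'H' → count = 11
  pos 30: leaf 'J' → count = 12
Total leaves: 12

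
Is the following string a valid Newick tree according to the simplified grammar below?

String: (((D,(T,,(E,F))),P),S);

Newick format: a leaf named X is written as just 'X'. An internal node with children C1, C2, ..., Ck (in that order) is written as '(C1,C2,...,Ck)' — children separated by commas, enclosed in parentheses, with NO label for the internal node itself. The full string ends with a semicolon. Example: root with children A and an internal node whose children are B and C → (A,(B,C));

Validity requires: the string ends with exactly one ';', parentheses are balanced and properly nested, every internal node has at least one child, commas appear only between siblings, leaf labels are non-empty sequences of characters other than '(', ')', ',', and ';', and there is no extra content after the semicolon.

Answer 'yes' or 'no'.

Answer: no

Derivation:
Input: (((D,(T,,(E,F))),P),S);
Paren balance: 5 '(' vs 5 ')' OK
Ends with single ';': True
Full parse: FAILS (empty leaf label at pos 8)
Valid: False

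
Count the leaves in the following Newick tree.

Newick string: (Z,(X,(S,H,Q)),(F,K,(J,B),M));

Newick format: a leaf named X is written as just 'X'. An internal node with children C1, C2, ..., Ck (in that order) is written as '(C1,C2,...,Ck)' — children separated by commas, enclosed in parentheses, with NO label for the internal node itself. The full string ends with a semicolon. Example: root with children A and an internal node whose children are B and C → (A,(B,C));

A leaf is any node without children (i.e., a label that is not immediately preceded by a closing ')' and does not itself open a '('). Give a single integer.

Newick: (Z,(X,(S,H,Q)),(F,K,(J,B),M));
Scan left-to-right; a leaf is any maximal label run not followed by '(':
  pos 1: leaf 'Z' → count = 1
  pos 4: leaf 'X' → count = 2
  pos 7: leaf 'S' → count = 3
  pos 9: leaf 'H' → count = 4
  pos 11: leaf 'Q' → count = 5
  pos 16: leaf 'F' → count = 6
  pos 18: leaf 'K' → count = 7
  pos 21: leaf 'J' → count = 8
  pos 23: leaf 'B' → count = 9
  pos 26: leaf 'M' → count = 10
Total leaves: 10

Answer: 10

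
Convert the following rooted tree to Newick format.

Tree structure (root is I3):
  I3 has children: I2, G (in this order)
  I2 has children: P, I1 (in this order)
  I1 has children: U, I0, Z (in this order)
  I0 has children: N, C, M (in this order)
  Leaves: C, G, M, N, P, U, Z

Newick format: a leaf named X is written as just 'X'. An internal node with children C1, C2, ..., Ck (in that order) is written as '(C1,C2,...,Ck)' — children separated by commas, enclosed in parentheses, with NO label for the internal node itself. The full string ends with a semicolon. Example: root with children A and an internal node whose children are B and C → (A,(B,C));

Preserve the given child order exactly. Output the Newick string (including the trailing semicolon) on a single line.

Answer: ((P,(U,(N,C,M),Z)),G);

Derivation:
internal I3 with children ['I2', 'G']
  internal I2 with children ['P', 'I1']
    leaf 'P' → 'P'
    internal I1 with children ['U', 'I0', 'Z']
      leaf 'U' → 'U'
      internal I0 with children ['N', 'C', 'M']
        leaf 'N' → 'N'
        leaf 'C' → 'C'
        leaf 'M' → 'M'
      → '(N,C,M)'
      leaf 'Z' → 'Z'
    → '(U,(N,C,M),Z)'
  → '(P,(U,(N,C,M),Z))'
  leaf 'G' → 'G'
→ '((P,(U,(N,C,M),Z)),G)'
Final: ((P,(U,(N,C,M),Z)),G);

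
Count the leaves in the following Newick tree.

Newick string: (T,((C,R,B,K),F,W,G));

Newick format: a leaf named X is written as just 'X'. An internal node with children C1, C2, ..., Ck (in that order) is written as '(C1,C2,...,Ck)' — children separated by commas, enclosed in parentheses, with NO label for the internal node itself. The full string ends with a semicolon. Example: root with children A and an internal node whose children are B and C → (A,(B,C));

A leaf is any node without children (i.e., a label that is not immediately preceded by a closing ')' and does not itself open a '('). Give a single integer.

Newick: (T,((C,R,B,K),F,W,G));
Scan left-to-right; a leaf is any maximal label run not followed by '(':
  pos 1: leaf 'T' → count = 1
  pos 5: leaf 'C' → count = 2
  pos 7: leaf 'R' → count = 3
  pos 9: leaf 'B' → count = 4
  pos 11: leaf 'K' → count = 5
  pos 14: leaf 'F' → count = 6
  pos 16: leaf 'W' → count = 7
  pos 18: leaf 'G' → count = 8
Total leaves: 8

Answer: 8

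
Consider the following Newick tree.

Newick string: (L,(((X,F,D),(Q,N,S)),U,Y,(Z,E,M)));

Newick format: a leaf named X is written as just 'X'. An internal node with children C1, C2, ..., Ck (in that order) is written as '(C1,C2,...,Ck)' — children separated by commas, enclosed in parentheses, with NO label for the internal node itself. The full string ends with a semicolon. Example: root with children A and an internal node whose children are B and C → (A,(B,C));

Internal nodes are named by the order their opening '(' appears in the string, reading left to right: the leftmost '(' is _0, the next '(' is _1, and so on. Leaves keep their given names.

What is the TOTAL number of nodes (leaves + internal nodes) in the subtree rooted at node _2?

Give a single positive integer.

Answer: 9

Derivation:
Newick: (L,(((X,F,D),(Q,N,S)),U,Y,(Z,E,M)));
Locate _2: it is the '(' at position 4 (the 3rd '(' reading left to right).
Query: subtree rooted at _2
_2: subtree_size = 1 + 8
  _3: subtree_size = 1 + 3
    X: subtree_size = 1 + 0
    F: subtree_size = 1 + 0
    D: subtree_size = 1 + 0
  _4: subtree_size = 1 + 3
    Q: subtree_size = 1 + 0
    N: subtree_size = 1 + 0
    S: subtree_size = 1 + 0
Total subtree size of _2: 9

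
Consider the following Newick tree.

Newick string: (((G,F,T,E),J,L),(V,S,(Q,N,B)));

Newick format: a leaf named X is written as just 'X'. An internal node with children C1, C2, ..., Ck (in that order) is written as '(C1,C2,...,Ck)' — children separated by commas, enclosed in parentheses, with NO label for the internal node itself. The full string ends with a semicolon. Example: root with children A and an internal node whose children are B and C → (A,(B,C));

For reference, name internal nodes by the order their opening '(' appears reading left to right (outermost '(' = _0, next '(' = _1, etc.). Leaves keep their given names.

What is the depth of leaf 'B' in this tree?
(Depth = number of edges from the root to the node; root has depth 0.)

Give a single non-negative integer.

Newick: (((G,F,T,E),J,L),(V,S,(Q,N,B)));
Naming internals by '(' encounter order: outermost '(' = _0, next = _1, ...
Query node: B
Path from root: _0 -> _3 -> _4 -> B
Depth of B: 3 (number of edges from root)

Answer: 3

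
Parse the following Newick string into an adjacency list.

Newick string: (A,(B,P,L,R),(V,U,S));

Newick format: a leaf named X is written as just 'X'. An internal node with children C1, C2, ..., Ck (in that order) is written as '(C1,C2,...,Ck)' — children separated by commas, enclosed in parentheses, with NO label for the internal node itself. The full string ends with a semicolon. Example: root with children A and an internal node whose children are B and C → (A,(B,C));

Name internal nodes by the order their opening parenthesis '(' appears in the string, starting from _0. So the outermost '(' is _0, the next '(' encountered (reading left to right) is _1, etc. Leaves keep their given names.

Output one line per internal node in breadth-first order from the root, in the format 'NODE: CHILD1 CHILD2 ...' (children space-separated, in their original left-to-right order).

Input: (A,(B,P,L,R),(V,U,S));
Scanning left-to-right, naming '(' by encounter order:
  pos 0: '(' -> open internal node _0 (depth 1)
  pos 3: '(' -> open internal node _1 (depth 2)
  pos 11: ')' -> close internal node _1 (now at depth 1)
  pos 13: '(' -> open internal node _2 (depth 2)
  pos 19: ')' -> close internal node _2 (now at depth 1)
  pos 20: ')' -> close internal node _0 (now at depth 0)
Total internal nodes: 3
BFS adjacency from root:
  _0: A _1 _2
  _1: B P L R
  _2: V U S

Answer: _0: A _1 _2
_1: B P L R
_2: V U S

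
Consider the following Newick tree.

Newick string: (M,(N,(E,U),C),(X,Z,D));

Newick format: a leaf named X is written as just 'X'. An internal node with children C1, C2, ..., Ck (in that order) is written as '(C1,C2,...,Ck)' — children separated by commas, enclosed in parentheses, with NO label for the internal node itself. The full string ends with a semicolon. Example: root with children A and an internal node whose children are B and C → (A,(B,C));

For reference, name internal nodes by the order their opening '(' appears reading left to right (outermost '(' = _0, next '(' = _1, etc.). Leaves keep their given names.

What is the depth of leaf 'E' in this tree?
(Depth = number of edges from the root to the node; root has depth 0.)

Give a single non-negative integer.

Answer: 3

Derivation:
Newick: (M,(N,(E,U),C),(X,Z,D));
Naming internals by '(' encounter order: outermost '(' = _0, next = _1, ...
Query node: E
Path from root: _0 -> _1 -> _2 -> E
Depth of E: 3 (number of edges from root)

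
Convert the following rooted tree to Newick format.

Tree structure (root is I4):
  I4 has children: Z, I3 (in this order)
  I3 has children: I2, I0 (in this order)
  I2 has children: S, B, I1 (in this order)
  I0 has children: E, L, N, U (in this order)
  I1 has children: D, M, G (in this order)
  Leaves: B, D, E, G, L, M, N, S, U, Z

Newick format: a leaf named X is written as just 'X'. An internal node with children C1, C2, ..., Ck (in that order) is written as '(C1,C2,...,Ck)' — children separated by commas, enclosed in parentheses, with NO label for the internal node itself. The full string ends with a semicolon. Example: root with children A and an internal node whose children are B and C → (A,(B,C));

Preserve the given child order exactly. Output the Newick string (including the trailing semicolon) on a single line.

internal I4 with children ['Z', 'I3']
  leaf 'Z' → 'Z'
  internal I3 with children ['I2', 'I0']
    internal I2 with children ['S', 'B', 'I1']
      leaf 'S' → 'S'
      leaf 'B' → 'B'
      internal I1 with children ['D', 'M', 'G']
        leaf 'D' → 'D'
        leaf 'M' → 'M'
        leaf 'G' → 'G'
      → '(D,M,G)'
    → '(S,B,(D,M,G))'
    internal I0 with children ['E', 'L', 'N', 'U']
      leaf 'E' → 'E'
      leaf 'L' → 'L'
      leaf 'N' → 'N'
      leaf 'U' → 'U'
    → '(E,L,N,U)'
  → '((S,B,(D,M,G)),(E,L,N,U))'
→ '(Z,((S,B,(D,M,G)),(E,L,N,U)))'
Final: (Z,((S,B,(D,M,G)),(E,L,N,U)));

Answer: (Z,((S,B,(D,M,G)),(E,L,N,U)));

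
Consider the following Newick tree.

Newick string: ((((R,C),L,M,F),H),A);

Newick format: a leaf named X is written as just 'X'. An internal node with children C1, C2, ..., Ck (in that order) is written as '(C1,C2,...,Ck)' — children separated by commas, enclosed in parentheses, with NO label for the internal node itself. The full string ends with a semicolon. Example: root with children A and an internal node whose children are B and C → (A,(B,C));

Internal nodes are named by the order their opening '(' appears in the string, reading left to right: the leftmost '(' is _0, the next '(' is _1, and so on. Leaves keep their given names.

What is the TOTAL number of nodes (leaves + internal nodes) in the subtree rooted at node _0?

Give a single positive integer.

Newick: ((((R,C),L,M,F),H),A);
Locate _0: it is the '(' at position 0 (the 1st '(' reading left to right).
Query: subtree rooted at _0
_0: subtree_size = 1 + 10
  _1: subtree_size = 1 + 8
    _2: subtree_size = 1 + 6
      _3: subtree_size = 1 + 2
        R: subtree_size = 1 + 0
        C: subtree_size = 1 + 0
      L: subtree_size = 1 + 0
      M: subtree_size = 1 + 0
      F: subtree_size = 1 + 0
    H: subtree_size = 1 + 0
  A: subtree_size = 1 + 0
Total subtree size of _0: 11

Answer: 11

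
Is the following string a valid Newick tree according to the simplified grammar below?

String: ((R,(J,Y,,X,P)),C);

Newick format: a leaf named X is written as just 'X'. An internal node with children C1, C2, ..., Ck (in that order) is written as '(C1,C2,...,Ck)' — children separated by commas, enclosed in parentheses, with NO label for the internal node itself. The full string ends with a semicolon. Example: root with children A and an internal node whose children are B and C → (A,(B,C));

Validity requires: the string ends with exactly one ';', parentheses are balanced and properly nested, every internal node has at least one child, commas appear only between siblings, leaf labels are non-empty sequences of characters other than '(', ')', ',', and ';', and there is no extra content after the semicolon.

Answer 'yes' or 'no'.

Input: ((R,(J,Y,,X,P)),C);
Paren balance: 3 '(' vs 3 ')' OK
Ends with single ';': True
Full parse: FAILS (empty leaf label at pos 9)
Valid: False

Answer: no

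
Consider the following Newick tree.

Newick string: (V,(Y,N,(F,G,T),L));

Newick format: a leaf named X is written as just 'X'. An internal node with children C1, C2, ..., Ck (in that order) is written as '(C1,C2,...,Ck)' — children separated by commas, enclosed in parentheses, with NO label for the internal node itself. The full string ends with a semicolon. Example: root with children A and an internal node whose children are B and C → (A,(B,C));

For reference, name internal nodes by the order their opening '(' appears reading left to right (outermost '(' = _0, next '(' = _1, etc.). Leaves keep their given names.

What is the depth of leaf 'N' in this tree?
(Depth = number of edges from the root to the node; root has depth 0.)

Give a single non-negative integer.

Answer: 2

Derivation:
Newick: (V,(Y,N,(F,G,T),L));
Naming internals by '(' encounter order: outermost '(' = _0, next = _1, ...
Query node: N
Path from root: _0 -> _1 -> N
Depth of N: 2 (number of edges from root)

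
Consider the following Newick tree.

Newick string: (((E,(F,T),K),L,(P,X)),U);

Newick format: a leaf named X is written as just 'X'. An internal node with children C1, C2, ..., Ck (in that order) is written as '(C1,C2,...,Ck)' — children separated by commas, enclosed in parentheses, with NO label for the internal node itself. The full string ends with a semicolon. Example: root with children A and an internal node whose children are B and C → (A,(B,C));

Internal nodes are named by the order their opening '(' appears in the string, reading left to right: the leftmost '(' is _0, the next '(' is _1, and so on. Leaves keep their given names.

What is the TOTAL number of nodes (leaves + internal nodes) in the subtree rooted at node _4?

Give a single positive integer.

Newick: (((E,(F,T),K),L,(P,X)),U);
Locate _4: it is the '(' at position 16 (the 5th '(' reading left to right).
Query: subtree rooted at _4
_4: subtree_size = 1 + 2
  P: subtree_size = 1 + 0
  X: subtree_size = 1 + 0
Total subtree size of _4: 3

Answer: 3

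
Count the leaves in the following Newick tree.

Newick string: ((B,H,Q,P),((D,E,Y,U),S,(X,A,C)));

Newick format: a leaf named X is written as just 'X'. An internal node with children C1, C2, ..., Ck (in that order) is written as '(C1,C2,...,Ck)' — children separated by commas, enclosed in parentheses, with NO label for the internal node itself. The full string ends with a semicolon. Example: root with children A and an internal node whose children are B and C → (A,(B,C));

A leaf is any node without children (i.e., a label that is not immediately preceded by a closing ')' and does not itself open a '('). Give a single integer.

Newick: ((B,H,Q,P),((D,E,Y,U),S,(X,A,C)));
Scan left-to-right; a leaf is any maximal label run not followed by '(':
  pos 2: leaf 'B' → count = 1
  pos 4: leaf 'H' → count = 2
  pos 6: leaf 'Q' → count = 3
  pos 8: leaf 'P' → count = 4
  pos 13: leaf 'D' → count = 5
  pos 15: leaf 'E' → count = 6
  pos 17: leaf 'Y' → count = 7
  pos 19: leaf 'U' → count = 8
  pos 22: leaf 'S' → count = 9
  pos 25: leaf 'X' → count = 10
  pos 27: leaf 'A' → count = 11
  pos 29: leaf 'C' → count = 12
Total leaves: 12

Answer: 12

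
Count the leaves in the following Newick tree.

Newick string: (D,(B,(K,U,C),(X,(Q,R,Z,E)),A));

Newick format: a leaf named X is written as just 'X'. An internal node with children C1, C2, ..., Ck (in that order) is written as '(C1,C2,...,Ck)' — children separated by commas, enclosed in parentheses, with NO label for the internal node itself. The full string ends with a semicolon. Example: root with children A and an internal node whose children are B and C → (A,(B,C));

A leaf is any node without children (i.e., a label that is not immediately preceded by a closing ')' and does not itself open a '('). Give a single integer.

Answer: 11

Derivation:
Newick: (D,(B,(K,U,C),(X,(Q,R,Z,E)),A));
Scan left-to-right; a leaf is any maximal label run not followed by '(':
  pos 1: leaf 'D' → count = 1
  pos 4: leaf 'B' → count = 2
  pos 7: leaf 'K' → count = 3
  pos 9: leaf 'U' → count = 4
  pos 11: leaf 'C' → count = 5
  pos 15: leaf 'X' → count = 6
  pos 18: leaf 'Q' → count = 7
  pos 20: leaf 'R' → count = 8
  pos 22: leaf 'Z' → count = 9
  pos 24: leaf 'E' → count = 10
  pos 28: leaf 'A' → count = 11
Total leaves: 11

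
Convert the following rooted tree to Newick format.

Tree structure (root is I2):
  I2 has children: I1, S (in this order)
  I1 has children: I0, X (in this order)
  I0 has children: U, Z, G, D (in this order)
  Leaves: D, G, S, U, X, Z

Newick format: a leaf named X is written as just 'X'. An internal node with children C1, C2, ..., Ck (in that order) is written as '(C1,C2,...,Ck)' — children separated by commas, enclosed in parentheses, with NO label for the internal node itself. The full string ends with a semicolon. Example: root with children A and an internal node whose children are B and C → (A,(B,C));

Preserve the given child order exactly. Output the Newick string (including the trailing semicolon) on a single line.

Answer: (((U,Z,G,D),X),S);

Derivation:
internal I2 with children ['I1', 'S']
  internal I1 with children ['I0', 'X']
    internal I0 with children ['U', 'Z', 'G', 'D']
      leaf 'U' → 'U'
      leaf 'Z' → 'Z'
      leaf 'G' → 'G'
      leaf 'D' → 'D'
    → '(U,Z,G,D)'
    leaf 'X' → 'X'
  → '((U,Z,G,D),X)'
  leaf 'S' → 'S'
→ '(((U,Z,G,D),X),S)'
Final: (((U,Z,G,D),X),S);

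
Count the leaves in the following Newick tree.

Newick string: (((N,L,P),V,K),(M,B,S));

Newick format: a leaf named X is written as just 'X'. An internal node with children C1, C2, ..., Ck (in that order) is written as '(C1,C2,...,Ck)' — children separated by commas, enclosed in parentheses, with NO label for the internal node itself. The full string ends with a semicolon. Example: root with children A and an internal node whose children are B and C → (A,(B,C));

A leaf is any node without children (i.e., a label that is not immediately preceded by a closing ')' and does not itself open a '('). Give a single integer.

Answer: 8

Derivation:
Newick: (((N,L,P),V,K),(M,B,S));
Scan left-to-right; a leaf is any maximal label run not followed by '(':
  pos 3: leaf 'N' → count = 1
  pos 5: leaf 'L' → count = 2
  pos 7: leaf 'P' → count = 3
  pos 10: leaf 'V' → count = 4
  pos 12: leaf 'K' → count = 5
  pos 16: leaf 'M' → count = 6
  pos 18: leaf 'B' → count = 7
  pos 20: leaf 'S' → count = 8
Total leaves: 8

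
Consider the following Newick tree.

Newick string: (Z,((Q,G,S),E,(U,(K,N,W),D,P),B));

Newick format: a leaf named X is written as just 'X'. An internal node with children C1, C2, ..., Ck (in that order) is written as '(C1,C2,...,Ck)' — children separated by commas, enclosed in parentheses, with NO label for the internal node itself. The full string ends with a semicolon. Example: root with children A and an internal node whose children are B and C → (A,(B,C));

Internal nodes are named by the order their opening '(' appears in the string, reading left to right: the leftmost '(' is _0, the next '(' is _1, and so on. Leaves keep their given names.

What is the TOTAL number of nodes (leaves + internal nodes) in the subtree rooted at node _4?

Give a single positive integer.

Answer: 4

Derivation:
Newick: (Z,((Q,G,S),E,(U,(K,N,W),D,P),B));
Locate _4: it is the '(' at position 17 (the 5th '(' reading left to right).
Query: subtree rooted at _4
_4: subtree_size = 1 + 3
  K: subtree_size = 1 + 0
  N: subtree_size = 1 + 0
  W: subtree_size = 1 + 0
Total subtree size of _4: 4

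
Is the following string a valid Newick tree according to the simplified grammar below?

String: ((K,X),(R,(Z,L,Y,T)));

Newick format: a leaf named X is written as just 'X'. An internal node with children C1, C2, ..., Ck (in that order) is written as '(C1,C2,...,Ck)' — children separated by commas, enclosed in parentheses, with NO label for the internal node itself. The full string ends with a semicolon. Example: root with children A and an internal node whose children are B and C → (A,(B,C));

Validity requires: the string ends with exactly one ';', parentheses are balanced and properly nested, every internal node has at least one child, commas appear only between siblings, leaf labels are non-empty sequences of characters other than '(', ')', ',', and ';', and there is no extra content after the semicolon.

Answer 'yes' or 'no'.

Answer: yes

Derivation:
Input: ((K,X),(R,(Z,L,Y,T)));
Paren balance: 4 '(' vs 4 ')' OK
Ends with single ';': True
Full parse: OK
Valid: True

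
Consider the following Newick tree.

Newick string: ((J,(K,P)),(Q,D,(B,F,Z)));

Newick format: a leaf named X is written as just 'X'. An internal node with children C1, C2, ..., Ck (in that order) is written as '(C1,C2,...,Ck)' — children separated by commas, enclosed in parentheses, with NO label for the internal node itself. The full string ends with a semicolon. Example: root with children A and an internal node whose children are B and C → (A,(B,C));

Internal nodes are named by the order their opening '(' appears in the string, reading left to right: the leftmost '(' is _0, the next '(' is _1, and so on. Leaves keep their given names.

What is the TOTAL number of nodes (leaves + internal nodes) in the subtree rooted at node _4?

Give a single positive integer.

Answer: 4

Derivation:
Newick: ((J,(K,P)),(Q,D,(B,F,Z)));
Locate _4: it is the '(' at position 16 (the 5th '(' reading left to right).
Query: subtree rooted at _4
_4: subtree_size = 1 + 3
  B: subtree_size = 1 + 0
  F: subtree_size = 1 + 0
  Z: subtree_size = 1 + 0
Total subtree size of _4: 4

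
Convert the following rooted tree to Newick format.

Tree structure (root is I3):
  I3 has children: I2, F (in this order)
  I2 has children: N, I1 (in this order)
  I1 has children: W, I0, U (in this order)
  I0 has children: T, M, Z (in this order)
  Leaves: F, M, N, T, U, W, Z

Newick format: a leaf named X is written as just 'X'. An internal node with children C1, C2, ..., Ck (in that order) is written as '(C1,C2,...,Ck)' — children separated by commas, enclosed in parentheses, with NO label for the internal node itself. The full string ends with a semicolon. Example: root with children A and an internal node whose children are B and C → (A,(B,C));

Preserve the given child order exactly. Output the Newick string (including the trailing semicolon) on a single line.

internal I3 with children ['I2', 'F']
  internal I2 with children ['N', 'I1']
    leaf 'N' → 'N'
    internal I1 with children ['W', 'I0', 'U']
      leaf 'W' → 'W'
      internal I0 with children ['T', 'M', 'Z']
        leaf 'T' → 'T'
        leaf 'M' → 'M'
        leaf 'Z' → 'Z'
      → '(T,M,Z)'
      leaf 'U' → 'U'
    → '(W,(T,M,Z),U)'
  → '(N,(W,(T,M,Z),U))'
  leaf 'F' → 'F'
→ '((N,(W,(T,M,Z),U)),F)'
Final: ((N,(W,(T,M,Z),U)),F);

Answer: ((N,(W,(T,M,Z),U)),F);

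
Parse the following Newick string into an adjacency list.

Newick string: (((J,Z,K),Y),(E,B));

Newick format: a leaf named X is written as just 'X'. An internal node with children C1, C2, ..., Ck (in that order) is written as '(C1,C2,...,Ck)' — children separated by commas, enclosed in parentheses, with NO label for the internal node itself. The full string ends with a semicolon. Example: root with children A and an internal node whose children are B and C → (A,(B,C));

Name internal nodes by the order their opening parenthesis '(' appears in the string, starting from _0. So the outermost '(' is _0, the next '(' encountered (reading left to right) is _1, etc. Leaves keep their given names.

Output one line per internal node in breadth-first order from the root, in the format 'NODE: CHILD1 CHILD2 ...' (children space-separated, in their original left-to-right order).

Answer: _0: _1 _3
_1: _2 Y
_3: E B
_2: J Z K

Derivation:
Input: (((J,Z,K),Y),(E,B));
Scanning left-to-right, naming '(' by encounter order:
  pos 0: '(' -> open internal node _0 (depth 1)
  pos 1: '(' -> open internal node _1 (depth 2)
  pos 2: '(' -> open internal node _2 (depth 3)
  pos 8: ')' -> close internal node _2 (now at depth 2)
  pos 11: ')' -> close internal node _1 (now at depth 1)
  pos 13: '(' -> open internal node _3 (depth 2)
  pos 17: ')' -> close internal node _3 (now at depth 1)
  pos 18: ')' -> close internal node _0 (now at depth 0)
Total internal nodes: 4
BFS adjacency from root:
  _0: _1 _3
  _1: _2 Y
  _3: E B
  _2: J Z K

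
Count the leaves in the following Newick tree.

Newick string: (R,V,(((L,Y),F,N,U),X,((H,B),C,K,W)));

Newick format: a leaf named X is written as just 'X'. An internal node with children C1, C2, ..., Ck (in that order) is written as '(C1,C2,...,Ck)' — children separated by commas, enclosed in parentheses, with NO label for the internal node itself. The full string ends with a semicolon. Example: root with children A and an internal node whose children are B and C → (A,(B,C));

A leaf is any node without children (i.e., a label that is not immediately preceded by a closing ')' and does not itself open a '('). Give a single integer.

Answer: 13

Derivation:
Newick: (R,V,(((L,Y),F,N,U),X,((H,B),C,K,W)));
Scan left-to-right; a leaf is any maximal label run not followed by '(':
  pos 1: leaf 'R' → count = 1
  pos 3: leaf 'V' → count = 2
  pos 8: leaf 'L' → count = 3
  pos 10: leaf 'Y' → count = 4
  pos 13: leaf 'F' → count = 5
  pos 15: leaf 'N' → count = 6
  pos 17: leaf 'U' → count = 7
  pos 20: leaf 'X' → count = 8
  pos 24: leaf 'H' → count = 9
  pos 26: leaf 'B' → count = 10
  pos 29: leaf 'C' → count = 11
  pos 31: leaf 'K' → count = 12
  pos 33: leaf 'W' → count = 13
Total leaves: 13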